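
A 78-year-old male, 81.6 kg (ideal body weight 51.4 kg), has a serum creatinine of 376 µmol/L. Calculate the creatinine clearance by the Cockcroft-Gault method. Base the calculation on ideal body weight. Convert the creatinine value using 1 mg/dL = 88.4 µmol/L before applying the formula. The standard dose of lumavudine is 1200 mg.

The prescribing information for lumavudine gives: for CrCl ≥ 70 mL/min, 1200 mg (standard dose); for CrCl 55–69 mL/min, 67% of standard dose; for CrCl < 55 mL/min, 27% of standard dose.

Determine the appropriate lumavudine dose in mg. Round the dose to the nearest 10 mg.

320 mg

SCr = 376 / 88.4 = 4.253 mg/dL
CrCl = (140 − 78) × 51.4 / (72 × 4.253) = 3186.8 / 306.22 ≈ 10.4 mL/min
CrCl ≈ 10 mL/min → bracket < 55 mL/min.
27% of 1200 mg = 324 mg → 320 mg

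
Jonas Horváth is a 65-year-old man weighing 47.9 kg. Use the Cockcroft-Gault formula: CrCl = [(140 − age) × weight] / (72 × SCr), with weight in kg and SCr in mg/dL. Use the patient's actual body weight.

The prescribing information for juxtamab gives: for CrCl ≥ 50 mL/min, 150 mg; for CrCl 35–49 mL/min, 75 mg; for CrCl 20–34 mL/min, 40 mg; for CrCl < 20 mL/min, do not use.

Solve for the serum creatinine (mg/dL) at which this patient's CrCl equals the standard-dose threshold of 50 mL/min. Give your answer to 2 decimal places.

Standard dose requires CrCl ≥ 50 mL/min.
Set (140 − 65) × 47.9 / (72 × SCr) = 50
SCr = (140 − 65) × 47.9 / (72 × 50) = 0.998 mg/dL

1.00 mg/dL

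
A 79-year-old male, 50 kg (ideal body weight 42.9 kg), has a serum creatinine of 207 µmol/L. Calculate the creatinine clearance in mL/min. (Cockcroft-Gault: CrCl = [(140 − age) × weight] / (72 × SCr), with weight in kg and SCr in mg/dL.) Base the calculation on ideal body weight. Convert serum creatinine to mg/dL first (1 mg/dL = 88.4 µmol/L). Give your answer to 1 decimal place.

SCr = 207 / 88.4 = 2.342 mg/dL
CrCl = (140 − 79) × 42.9 / (72 × 2.342) = 2616.9 / 168.62 ≈ 15.5 mL/min

15.5 mL/min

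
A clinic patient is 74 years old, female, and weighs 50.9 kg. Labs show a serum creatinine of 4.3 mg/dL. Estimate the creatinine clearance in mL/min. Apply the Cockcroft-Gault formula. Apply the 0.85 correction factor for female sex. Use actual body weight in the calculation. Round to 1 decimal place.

9.2 mL/min

CrCl = (140 − 74) × 50.9 / (72 × 4.3) × 0.85 = 3359.4 / 309.60 × 0.85 ≈ 9.2 mL/min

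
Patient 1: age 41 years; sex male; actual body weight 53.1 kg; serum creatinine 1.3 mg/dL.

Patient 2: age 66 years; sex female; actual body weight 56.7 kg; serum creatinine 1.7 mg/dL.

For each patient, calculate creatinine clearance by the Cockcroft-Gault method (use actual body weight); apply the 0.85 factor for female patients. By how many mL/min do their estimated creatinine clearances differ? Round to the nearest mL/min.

27 mL/min

Patient 1: CrCl = (140 − 41) × 53.1 / (72 × 1.3) = 5256.9 / 93.60 ≈ 56.2 mL/min
Patient 2: CrCl = (140 − 66) × 56.7 / (72 × 1.7) × 0.85 = 4195.8 / 122.40 × 0.85 ≈ 29.1 mL/min
|56.2 − 29.1| = 27.1 mL/min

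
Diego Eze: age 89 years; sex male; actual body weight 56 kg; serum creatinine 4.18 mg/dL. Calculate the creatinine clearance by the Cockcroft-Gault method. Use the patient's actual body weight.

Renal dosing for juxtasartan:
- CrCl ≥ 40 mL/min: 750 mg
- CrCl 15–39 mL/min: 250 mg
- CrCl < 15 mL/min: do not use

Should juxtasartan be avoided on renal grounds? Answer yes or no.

CrCl = (140 − 89) × 56 / (72 × 4.18) = 2856.0 / 300.96 ≈ 9.5 mL/min
CrCl ≈ 9 mL/min, which is < 15 mL/min.

yes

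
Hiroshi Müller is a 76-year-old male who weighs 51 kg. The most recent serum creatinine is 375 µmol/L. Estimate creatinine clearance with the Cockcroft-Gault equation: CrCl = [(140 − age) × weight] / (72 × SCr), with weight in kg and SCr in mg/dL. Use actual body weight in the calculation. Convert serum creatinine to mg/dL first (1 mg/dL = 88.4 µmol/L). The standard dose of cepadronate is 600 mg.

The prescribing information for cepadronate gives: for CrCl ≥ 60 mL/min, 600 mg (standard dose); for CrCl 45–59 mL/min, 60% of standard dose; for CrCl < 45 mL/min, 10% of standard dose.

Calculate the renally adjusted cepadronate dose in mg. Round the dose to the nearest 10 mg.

60 mg

SCr = 375 / 88.4 = 4.242 mg/dL
CrCl = (140 − 76) × 51 / (72 × 4.242) = 3264.0 / 305.42 ≈ 10.7 mL/min
CrCl ≈ 11 mL/min → bracket < 45 mL/min.
10% of 600 mg = 60 mg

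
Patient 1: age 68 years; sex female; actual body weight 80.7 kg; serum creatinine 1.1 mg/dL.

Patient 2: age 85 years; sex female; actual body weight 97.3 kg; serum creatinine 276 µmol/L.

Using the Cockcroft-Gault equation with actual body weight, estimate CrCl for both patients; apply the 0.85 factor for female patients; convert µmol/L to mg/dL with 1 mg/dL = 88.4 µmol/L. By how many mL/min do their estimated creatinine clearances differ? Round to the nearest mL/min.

Patient 1: CrCl = (140 − 68) × 80.7 / (72 × 1.1) × 0.85 = 5810.4 / 79.20 × 0.85 ≈ 62.4 mL/min
Patient 2: SCr = 276 / 88.4 = 3.122 mg/dL
Patient 2: CrCl = (140 − 85) × 97.3 / (72 × 3.122) × 0.85 = 5351.5 / 224.78 × 0.85 ≈ 20.2 mL/min
|62.4 − 20.2| = 42.2 mL/min

42 mL/min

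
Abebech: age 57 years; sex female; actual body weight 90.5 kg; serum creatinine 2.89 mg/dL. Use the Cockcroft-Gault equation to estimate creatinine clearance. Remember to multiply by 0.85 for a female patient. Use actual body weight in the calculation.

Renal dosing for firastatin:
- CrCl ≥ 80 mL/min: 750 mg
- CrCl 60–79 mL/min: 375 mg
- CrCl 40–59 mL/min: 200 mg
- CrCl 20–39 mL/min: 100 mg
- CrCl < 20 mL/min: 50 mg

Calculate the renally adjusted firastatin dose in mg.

CrCl = (140 − 57) × 90.5 / (72 × 2.89) × 0.85 = 7511.5 / 208.08 × 0.85 ≈ 30.7 mL/min
CrCl ≈ 31 mL/min → bracket 20–39 mL/min.
Dose for this bracket: 100 mg.

100 mg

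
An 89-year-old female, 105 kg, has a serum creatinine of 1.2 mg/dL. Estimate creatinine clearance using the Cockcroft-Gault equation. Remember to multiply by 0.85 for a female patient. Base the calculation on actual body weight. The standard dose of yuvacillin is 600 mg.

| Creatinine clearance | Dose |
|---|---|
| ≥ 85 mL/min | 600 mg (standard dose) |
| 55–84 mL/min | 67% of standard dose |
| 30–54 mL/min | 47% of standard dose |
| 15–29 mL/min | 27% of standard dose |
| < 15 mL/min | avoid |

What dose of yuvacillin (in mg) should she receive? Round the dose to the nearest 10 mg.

280 mg

CrCl = (140 − 89) × 105 / (72 × 1.2) × 0.85 = 5355.0 / 86.40 × 0.85 ≈ 52.7 mL/min
CrCl ≈ 53 mL/min → bracket 30–54 mL/min.
47% of 600 mg = 282 mg → 280 mg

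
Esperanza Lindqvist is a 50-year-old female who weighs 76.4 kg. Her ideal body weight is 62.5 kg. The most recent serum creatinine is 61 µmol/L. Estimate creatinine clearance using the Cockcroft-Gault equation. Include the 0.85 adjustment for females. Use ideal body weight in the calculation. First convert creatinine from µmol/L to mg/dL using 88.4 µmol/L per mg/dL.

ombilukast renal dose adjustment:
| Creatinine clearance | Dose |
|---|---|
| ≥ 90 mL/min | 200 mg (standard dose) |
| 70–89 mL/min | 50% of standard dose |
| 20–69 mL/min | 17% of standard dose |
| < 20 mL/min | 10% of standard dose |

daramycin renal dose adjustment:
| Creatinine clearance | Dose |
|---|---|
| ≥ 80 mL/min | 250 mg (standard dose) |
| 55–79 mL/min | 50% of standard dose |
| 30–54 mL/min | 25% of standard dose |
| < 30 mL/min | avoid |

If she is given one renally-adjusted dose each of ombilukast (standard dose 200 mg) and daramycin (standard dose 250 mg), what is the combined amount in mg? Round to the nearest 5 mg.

450 mg

SCr = 61 / 88.4 = 0.69 mg/dL
CrCl = (140 − 50) × 62.5 / (72 × 0.69) × 0.85 = 5625.0 / 49.68 × 0.85 ≈ 96.2 mL/min
CrCl ≈ 96 mL/min.
ombilukast: ≥ 90 mL/min → 100% of 200 mg = 200 mg.
daramycin: ≥ 80 mL/min → 100% of 250 mg = 250 mg.
Total = 200 + 250 = 450 mg.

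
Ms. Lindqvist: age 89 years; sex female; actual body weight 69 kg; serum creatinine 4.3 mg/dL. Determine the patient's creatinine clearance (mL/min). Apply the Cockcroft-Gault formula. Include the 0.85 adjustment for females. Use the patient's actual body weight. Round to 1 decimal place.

9.7 mL/min

CrCl = (140 − 89) × 69 / (72 × 4.3) × 0.85 = 3519.0 / 309.60 × 0.85 ≈ 9.7 mL/min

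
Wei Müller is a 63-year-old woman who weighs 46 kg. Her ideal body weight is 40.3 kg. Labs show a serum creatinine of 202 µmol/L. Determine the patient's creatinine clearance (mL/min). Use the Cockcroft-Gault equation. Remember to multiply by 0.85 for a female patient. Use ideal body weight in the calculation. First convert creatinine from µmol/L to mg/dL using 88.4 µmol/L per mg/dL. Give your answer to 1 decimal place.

16.0 mL/min

SCr = 202 / 88.4 = 2.285 mg/dL
CrCl = (140 − 63) × 40.3 / (72 × 2.285) × 0.85 = 3103.1 / 164.52 × 0.85 ≈ 16.0 mL/min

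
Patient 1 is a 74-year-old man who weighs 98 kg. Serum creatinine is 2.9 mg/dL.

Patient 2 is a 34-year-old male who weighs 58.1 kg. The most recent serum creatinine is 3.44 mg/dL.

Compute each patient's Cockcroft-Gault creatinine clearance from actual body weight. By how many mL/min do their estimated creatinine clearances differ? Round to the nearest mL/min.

6 mL/min

Patient 1: CrCl = (140 − 74) × 98 / (72 × 2.9) = 6468.0 / 208.80 ≈ 31.0 mL/min
Patient 2: CrCl = (140 − 34) × 58.1 / (72 × 3.44) = 6158.6 / 247.68 ≈ 24.9 mL/min
|31.0 − 24.9| = 6.1 mL/min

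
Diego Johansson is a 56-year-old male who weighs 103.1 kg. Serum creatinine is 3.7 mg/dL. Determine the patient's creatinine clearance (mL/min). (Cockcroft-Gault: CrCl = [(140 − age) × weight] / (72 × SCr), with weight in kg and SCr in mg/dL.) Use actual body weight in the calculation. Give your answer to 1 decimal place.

32.5 mL/min

CrCl = (140 − 56) × 103.1 / (72 × 3.7) = 8660.4 / 266.40 ≈ 32.5 mL/min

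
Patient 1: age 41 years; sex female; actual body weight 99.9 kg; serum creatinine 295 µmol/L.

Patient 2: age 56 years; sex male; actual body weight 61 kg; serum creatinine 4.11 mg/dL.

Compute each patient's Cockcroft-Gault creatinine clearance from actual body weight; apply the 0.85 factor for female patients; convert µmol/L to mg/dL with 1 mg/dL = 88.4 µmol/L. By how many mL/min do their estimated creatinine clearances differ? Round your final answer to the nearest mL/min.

Patient 1: SCr = 295 / 88.4 = 3.337 mg/dL
Patient 1: CrCl = (140 − 41) × 99.9 / (72 × 3.337) × 0.85 = 9890.1 / 240.26 × 0.85 ≈ 35.0 mL/min
Patient 2: CrCl = (140 − 56) × 61 / (72 × 4.11) = 5124.0 / 295.92 ≈ 17.3 mL/min
|35.0 − 17.3| = 17.7 mL/min

18 mL/min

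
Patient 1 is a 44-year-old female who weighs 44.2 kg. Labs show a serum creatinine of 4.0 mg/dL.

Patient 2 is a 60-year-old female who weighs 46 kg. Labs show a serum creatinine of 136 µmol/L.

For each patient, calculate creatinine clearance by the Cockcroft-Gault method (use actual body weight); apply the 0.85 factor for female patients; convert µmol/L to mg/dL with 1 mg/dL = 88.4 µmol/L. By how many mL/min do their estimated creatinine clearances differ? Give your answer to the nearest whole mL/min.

16 mL/min

Patient 1: CrCl = (140 − 44) × 44.2 / (72 × 4) × 0.85 = 4243.2 / 288.00 × 0.85 ≈ 12.5 mL/min
Patient 2: SCr = 136 / 88.4 = 1.538 mg/dL
Patient 2: CrCl = (140 − 60) × 46 / (72 × 1.538) × 0.85 = 3680.0 / 110.74 × 0.85 ≈ 28.2 mL/min
|12.5 − 28.2| = 15.7 mL/min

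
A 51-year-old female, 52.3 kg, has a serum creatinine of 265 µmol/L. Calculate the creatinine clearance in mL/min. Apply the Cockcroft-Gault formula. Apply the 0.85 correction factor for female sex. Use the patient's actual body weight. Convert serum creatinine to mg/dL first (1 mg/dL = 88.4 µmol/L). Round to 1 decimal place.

18.3 mL/min

SCr = 265 / 88.4 = 2.998 mg/dL
CrCl = (140 − 51) × 52.3 / (72 × 2.998) × 0.85 = 4654.7 / 215.86 × 0.85 ≈ 18.3 mL/min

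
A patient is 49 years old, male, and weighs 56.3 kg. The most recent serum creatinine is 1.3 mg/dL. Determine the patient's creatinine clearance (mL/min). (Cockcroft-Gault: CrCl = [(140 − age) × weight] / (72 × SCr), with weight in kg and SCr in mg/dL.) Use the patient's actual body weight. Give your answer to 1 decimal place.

54.7 mL/min

CrCl = (140 − 49) × 56.3 / (72 × 1.3) = 5123.3 / 93.60 ≈ 54.7 mL/min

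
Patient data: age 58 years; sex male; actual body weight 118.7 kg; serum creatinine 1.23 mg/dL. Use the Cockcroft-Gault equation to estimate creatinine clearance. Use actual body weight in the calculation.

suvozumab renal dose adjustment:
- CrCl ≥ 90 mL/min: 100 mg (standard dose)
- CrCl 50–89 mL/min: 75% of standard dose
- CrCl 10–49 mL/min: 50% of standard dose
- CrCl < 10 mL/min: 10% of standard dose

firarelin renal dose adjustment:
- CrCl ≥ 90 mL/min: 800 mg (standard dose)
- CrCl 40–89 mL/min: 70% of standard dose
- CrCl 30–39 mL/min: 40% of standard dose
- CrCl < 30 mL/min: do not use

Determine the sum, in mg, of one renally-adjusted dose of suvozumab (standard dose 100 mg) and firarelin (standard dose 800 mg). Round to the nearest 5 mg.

CrCl = (140 − 58) × 118.7 / (72 × 1.23) = 9733.4 / 88.56 ≈ 109.9 mL/min
CrCl ≈ 110 mL/min.
suvozumab: ≥ 90 mL/min → 100% of 100 mg = 100 mg.
firarelin: ≥ 90 mL/min → 100% of 800 mg = 800 mg.
Total = 100 + 800 = 900 mg.

900 mg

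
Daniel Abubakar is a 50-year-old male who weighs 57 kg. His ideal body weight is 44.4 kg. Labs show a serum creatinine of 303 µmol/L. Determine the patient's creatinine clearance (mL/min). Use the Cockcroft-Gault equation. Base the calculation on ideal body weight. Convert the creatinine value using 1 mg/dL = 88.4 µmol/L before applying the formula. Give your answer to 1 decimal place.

SCr = 303 / 88.4 = 3.428 mg/dL
CrCl = (140 − 50) × 44.4 / (72 × 3.428) = 3996.0 / 246.82 ≈ 16.2 mL/min

16.2 mL/min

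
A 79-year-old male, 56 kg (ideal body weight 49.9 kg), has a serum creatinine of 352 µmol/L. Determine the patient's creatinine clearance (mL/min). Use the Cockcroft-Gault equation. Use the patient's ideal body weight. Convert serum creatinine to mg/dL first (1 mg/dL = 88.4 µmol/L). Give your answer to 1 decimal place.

10.6 mL/min

SCr = 352 / 88.4 = 3.982 mg/dL
CrCl = (140 − 79) × 49.9 / (72 × 3.982) = 3043.9 / 286.70 ≈ 10.6 mL/min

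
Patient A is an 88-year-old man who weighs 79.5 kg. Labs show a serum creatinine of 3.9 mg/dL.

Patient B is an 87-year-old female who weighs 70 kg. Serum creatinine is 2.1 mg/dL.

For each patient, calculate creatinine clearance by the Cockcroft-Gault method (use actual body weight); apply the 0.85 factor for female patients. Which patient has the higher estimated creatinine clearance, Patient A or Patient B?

Patient A: CrCl = (140 − 88) × 79.5 / (72 × 3.9) = 4134.0 / 280.80 ≈ 14.7 mL/min
Patient B: CrCl = (140 − 87) × 70 / (72 × 2.1) × 0.85 = 3710.0 / 151.20 × 0.85 ≈ 20.9 mL/min
14.7 vs 20.9 mL/min → Patient B is higher.

Patient B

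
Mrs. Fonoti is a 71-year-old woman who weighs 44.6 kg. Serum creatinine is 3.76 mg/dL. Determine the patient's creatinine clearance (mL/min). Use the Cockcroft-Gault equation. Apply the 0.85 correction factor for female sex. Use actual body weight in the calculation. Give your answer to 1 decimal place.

9.7 mL/min

CrCl = (140 − 71) × 44.6 / (72 × 3.76) × 0.85 = 3077.4 / 270.72 × 0.85 ≈ 9.7 mL/min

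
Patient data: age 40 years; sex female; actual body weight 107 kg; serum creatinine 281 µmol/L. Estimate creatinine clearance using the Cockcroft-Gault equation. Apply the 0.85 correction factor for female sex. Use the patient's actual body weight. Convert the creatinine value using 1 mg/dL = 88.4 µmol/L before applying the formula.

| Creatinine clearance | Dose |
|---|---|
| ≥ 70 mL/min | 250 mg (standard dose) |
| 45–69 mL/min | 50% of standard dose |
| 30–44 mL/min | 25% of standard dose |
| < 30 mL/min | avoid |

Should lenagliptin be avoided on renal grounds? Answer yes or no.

SCr = 281 / 88.4 = 3.179 mg/dL
CrCl = (140 − 40) × 107 / (72 × 3.179) × 0.85 = 10700.0 / 228.89 × 0.85 ≈ 39.7 mL/min
CrCl ≈ 40 mL/min, which is ≥ 30 mL/min.

no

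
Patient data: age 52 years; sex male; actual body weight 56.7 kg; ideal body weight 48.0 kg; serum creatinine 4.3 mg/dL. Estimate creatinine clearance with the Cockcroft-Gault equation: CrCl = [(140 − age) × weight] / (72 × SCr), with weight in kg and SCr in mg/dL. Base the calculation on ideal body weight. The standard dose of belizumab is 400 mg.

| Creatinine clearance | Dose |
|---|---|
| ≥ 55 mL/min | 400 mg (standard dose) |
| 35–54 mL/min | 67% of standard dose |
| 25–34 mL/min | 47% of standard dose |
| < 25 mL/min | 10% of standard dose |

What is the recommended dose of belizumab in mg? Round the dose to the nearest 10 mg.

CrCl = (140 − 52) × 48 / (72 × 4.3) = 4224.0 / 309.60 ≈ 13.6 mL/min
CrCl ≈ 14 mL/min → bracket < 25 mL/min.
10% of 400 mg = 40 mg

40 mg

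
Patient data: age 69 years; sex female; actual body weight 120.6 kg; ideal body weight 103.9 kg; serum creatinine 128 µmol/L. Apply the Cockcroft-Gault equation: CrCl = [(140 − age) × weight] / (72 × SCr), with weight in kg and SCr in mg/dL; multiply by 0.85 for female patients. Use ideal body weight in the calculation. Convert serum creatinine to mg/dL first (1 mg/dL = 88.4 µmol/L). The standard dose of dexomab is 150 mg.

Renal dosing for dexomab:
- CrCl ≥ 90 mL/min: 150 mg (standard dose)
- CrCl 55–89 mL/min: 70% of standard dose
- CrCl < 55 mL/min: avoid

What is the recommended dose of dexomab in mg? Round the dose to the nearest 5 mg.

105 mg

SCr = 128 / 88.4 = 1.448 mg/dL
CrCl = (140 − 69) × 103.9 / (72 × 1.448) × 0.85 = 7376.9 / 104.26 × 0.85 ≈ 60.1 mL/min
CrCl ≈ 60 mL/min → bracket 55–89 mL/min.
70% of 150 mg = 105 mg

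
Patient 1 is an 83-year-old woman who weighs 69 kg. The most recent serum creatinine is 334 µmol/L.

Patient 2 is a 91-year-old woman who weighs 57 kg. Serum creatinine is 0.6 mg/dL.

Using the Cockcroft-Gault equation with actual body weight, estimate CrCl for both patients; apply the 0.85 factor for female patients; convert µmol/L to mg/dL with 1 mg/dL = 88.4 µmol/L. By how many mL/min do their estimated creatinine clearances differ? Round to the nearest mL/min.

43 mL/min

Patient 1: SCr = 334 / 88.4 = 3.778 mg/dL
Patient 1: CrCl = (140 − 83) × 69 / (72 × 3.778) × 0.85 = 3933.0 / 272.02 × 0.85 ≈ 12.3 mL/min
Patient 2: CrCl = (140 − 91) × 57 / (72 × 0.6) × 0.85 = 2793.0 / 43.20 × 0.85 ≈ 55.0 mL/min
|12.3 − 55.0| = 42.7 mL/min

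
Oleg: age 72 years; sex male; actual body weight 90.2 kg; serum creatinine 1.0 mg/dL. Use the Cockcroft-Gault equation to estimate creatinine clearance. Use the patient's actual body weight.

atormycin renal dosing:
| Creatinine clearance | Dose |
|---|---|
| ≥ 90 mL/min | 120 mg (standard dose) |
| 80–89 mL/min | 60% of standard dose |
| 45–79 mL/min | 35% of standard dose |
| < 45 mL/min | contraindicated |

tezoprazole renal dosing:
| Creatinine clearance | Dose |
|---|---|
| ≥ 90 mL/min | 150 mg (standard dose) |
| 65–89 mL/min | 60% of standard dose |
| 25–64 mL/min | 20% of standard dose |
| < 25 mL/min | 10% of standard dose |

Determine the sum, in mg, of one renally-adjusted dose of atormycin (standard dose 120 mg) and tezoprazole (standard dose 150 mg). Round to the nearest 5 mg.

160 mg

CrCl = (140 − 72) × 90.2 / (72 × 1) = 6133.6 / 72.00 ≈ 85.2 mL/min
CrCl ≈ 85 mL/min.
atormycin: 80–89 mL/min → 60% of 120 mg = 72 mg.
tezoprazole: 65–89 mL/min → 60% of 150 mg = 90 mg.
Total = 72 + 90 = 162 mg.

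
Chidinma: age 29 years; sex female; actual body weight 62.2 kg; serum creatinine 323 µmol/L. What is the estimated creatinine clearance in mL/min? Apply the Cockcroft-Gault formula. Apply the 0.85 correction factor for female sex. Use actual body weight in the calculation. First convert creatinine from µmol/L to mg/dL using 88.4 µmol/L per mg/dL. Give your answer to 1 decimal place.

SCr = 323 / 88.4 = 3.654 mg/dL
CrCl = (140 − 29) × 62.2 / (72 × 3.654) × 0.85 = 6904.2 / 263.09 × 0.85 ≈ 22.3 mL/min

22.3 mL/min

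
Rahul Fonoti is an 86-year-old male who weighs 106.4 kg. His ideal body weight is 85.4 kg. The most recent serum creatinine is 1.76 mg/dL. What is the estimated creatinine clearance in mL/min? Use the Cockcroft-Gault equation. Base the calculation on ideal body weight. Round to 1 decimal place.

CrCl = (140 − 86) × 85.4 / (72 × 1.76) = 4611.6 / 126.72 ≈ 36.4 mL/min

36.4 mL/min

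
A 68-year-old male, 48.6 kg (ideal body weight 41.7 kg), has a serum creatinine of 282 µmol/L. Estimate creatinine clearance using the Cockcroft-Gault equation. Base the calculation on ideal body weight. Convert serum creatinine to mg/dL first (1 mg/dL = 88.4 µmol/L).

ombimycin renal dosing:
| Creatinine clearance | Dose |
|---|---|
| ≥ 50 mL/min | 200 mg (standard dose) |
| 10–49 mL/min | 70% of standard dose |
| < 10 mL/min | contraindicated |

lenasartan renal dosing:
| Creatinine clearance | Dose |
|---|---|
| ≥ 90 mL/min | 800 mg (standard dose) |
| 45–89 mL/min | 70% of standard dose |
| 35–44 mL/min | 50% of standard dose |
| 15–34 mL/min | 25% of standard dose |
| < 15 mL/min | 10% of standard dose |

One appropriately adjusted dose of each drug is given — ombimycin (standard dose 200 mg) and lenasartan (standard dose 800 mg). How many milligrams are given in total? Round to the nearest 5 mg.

SCr = 282 / 88.4 = 3.19 mg/dL
CrCl = (140 − 68) × 41.7 / (72 × 3.19) = 3002.4 / 229.68 ≈ 13.1 mL/min
CrCl ≈ 13 mL/min.
ombimycin: 10–49 mL/min → 70% of 200 mg = 140 mg.
lenasartan: < 15 mL/min → 10% of 800 mg = 80 mg.
Total = 140 + 80 = 220 mg.

220 mg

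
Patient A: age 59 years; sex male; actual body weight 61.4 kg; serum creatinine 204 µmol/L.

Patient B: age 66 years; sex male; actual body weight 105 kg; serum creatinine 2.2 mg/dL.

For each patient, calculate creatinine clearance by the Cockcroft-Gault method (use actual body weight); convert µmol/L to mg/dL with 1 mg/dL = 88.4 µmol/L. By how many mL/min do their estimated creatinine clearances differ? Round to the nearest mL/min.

19 mL/min

Patient A: SCr = 204 / 88.4 = 2.308 mg/dL
Patient A: CrCl = (140 − 59) × 61.4 / (72 × 2.308) = 4973.4 / 166.18 ≈ 29.9 mL/min
Patient B: CrCl = (140 − 66) × 105 / (72 × 2.2) = 7770.0 / 158.40 ≈ 49.1 mL/min
|29.9 − 49.1| = 19.2 mL/min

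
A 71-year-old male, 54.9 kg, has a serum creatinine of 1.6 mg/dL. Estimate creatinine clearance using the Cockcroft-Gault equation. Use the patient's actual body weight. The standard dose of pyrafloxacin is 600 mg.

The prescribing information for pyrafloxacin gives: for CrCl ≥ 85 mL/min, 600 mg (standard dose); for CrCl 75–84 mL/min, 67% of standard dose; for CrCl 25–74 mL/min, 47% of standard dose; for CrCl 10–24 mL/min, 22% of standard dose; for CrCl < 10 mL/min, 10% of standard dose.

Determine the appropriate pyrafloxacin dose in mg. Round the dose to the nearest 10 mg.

280 mg

CrCl = (140 − 71) × 54.9 / (72 × 1.6) = 3788.1 / 115.20 ≈ 32.9 mL/min
CrCl ≈ 33 mL/min → bracket 25–74 mL/min.
47% of 600 mg = 282 mg → 280 mg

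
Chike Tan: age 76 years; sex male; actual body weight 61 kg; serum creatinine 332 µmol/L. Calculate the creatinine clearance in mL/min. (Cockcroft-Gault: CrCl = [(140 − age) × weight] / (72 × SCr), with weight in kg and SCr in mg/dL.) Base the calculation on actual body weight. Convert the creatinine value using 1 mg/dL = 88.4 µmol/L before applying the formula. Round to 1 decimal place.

SCr = 332 / 88.4 = 3.756 mg/dL
CrCl = (140 − 76) × 61 / (72 × 3.756) = 3904.0 / 270.43 ≈ 14.4 mL/min

14.4 mL/min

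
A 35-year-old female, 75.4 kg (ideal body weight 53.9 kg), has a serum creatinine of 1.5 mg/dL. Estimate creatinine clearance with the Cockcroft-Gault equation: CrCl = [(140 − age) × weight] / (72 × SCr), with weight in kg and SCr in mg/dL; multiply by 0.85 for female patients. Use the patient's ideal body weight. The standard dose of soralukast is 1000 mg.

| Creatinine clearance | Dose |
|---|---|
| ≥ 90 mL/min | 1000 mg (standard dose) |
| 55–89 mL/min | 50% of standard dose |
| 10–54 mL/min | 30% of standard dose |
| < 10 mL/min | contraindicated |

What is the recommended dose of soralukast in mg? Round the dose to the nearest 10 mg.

300 mg

CrCl = (140 − 35) × 53.9 / (72 × 1.5) × 0.85 = 5659.5 / 108.00 × 0.85 ≈ 44.5 mL/min
CrCl ≈ 45 mL/min → bracket 10–54 mL/min.
30% of 1000 mg = 300 mg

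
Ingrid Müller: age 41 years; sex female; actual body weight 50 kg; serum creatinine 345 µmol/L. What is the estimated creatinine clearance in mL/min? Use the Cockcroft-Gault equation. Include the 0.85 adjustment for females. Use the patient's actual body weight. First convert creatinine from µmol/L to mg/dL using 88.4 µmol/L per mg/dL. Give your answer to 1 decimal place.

15.0 mL/min

SCr = 345 / 88.4 = 3.903 mg/dL
CrCl = (140 − 41) × 50 / (72 × 3.903) × 0.85 = 4950.0 / 281.02 × 0.85 ≈ 15.0 mL/min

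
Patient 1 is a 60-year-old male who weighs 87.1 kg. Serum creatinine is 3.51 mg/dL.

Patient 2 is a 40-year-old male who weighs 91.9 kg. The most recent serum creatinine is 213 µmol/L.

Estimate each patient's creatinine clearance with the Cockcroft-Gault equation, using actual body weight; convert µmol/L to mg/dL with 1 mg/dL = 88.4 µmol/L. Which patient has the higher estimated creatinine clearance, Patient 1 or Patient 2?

Patient 1: CrCl = (140 − 60) × 87.1 / (72 × 3.51) = 6968.0 / 252.72 ≈ 27.6 mL/min
Patient 2: SCr = 213 / 88.4 = 2.41 mg/dL
Patient 2: CrCl = (140 − 40) × 91.9 / (72 × 2.41) = 9190.0 / 173.52 ≈ 53.0 mL/min
27.6 vs 53.0 mL/min → Patient 2 is higher.

Patient 2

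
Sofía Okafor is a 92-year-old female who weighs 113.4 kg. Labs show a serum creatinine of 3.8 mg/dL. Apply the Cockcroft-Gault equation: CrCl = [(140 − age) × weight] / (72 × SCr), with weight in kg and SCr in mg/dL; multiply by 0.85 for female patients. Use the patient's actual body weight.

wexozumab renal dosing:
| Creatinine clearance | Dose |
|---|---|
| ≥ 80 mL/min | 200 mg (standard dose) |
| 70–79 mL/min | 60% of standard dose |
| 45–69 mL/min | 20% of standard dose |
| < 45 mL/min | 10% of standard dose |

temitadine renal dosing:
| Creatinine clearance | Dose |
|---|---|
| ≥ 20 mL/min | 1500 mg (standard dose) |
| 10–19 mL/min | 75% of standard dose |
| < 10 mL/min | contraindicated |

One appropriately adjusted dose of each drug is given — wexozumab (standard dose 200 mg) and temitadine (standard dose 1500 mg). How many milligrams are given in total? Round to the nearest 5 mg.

1145 mg

CrCl = (140 − 92) × 113.4 / (72 × 3.8) × 0.85 = 5443.2 / 273.60 × 0.85 ≈ 16.9 mL/min
CrCl ≈ 17 mL/min.
wexozumab: < 45 mL/min → 10% of 200 mg = 20 mg.
temitadine: 10–19 mL/min → 75% of 1500 mg = 1125 mg.
Total = 20 + 1125 = 1145 mg.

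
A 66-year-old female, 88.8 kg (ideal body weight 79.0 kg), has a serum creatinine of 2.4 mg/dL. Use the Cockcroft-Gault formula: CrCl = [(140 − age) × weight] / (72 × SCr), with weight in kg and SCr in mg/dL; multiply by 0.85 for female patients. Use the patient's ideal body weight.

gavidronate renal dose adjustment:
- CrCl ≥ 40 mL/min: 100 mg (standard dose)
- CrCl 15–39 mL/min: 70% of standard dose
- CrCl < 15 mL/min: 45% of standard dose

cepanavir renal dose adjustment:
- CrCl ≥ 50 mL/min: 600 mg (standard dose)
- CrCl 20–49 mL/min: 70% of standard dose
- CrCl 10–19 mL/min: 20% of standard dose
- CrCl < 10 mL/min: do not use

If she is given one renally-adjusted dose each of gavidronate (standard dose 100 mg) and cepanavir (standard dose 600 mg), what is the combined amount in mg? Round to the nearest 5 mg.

CrCl = (140 − 66) × 79 / (72 × 2.4) × 0.85 = 5846.0 / 172.80 × 0.85 ≈ 28.8 mL/min
CrCl ≈ 29 mL/min.
gavidronate: 15–39 mL/min → 70% of 100 mg = 70 mg.
cepanavir: 20–49 mL/min → 70% of 600 mg = 420 mg.
Total = 70 + 420 = 490 mg.

490 mg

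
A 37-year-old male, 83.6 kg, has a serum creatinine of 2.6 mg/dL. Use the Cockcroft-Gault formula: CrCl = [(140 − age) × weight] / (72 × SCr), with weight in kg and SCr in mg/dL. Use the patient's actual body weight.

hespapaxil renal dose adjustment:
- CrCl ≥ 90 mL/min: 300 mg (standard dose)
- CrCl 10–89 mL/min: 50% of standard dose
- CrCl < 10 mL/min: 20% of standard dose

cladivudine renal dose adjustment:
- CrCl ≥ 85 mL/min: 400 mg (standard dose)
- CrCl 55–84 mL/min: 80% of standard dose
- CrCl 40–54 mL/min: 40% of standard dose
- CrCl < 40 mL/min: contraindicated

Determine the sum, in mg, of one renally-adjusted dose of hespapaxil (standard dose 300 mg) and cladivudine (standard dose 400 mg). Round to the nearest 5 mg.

310 mg

CrCl = (140 − 37) × 83.6 / (72 × 2.6) = 8610.8 / 187.20 ≈ 46.0 mL/min
CrCl ≈ 46 mL/min.
hespapaxil: 10–89 mL/min → 50% of 300 mg = 150 mg.
cladivudine: 40–54 mL/min → 40% of 400 mg = 160 mg.
Total = 150 + 160 = 310 mg.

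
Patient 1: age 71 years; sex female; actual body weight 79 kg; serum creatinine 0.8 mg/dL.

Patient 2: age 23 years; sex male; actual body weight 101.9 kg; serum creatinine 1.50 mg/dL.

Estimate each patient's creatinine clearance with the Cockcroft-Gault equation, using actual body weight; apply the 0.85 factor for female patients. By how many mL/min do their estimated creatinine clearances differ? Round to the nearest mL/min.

30 mL/min

Patient 1: CrCl = (140 − 71) × 79 / (72 × 0.8) × 0.85 = 5451.0 / 57.60 × 0.85 ≈ 80.4 mL/min
Patient 2: CrCl = (140 − 23) × 101.9 / (72 × 1.5) = 11922.3 / 108.00 ≈ 110.4 mL/min
|80.4 − 110.4| = 30.0 mL/min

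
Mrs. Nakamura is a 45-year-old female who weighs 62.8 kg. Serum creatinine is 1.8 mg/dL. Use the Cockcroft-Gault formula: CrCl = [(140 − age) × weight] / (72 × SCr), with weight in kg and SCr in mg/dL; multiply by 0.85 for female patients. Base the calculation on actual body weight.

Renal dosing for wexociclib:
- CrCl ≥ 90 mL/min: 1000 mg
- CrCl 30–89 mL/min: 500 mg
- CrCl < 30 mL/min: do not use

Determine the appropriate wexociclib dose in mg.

CrCl = (140 − 45) × 62.8 / (72 × 1.8) × 0.85 = 5966.0 / 129.60 × 0.85 ≈ 39.1 mL/min
CrCl ≈ 39 mL/min → bracket 30–89 mL/min.
Dose for this bracket: 500 mg.

500 mg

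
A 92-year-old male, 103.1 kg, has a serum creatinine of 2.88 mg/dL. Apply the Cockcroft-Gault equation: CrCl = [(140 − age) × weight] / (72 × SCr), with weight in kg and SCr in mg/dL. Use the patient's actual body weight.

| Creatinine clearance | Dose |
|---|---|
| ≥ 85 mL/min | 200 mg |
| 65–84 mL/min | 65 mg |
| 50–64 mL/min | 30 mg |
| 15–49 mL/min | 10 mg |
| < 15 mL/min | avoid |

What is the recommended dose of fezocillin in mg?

10 mg

CrCl = (140 − 92) × 103.1 / (72 × 2.88) = 4948.8 / 207.36 ≈ 23.9 mL/min
CrCl ≈ 24 mL/min → bracket 15–49 mL/min.
Dose for this bracket: 10 mg.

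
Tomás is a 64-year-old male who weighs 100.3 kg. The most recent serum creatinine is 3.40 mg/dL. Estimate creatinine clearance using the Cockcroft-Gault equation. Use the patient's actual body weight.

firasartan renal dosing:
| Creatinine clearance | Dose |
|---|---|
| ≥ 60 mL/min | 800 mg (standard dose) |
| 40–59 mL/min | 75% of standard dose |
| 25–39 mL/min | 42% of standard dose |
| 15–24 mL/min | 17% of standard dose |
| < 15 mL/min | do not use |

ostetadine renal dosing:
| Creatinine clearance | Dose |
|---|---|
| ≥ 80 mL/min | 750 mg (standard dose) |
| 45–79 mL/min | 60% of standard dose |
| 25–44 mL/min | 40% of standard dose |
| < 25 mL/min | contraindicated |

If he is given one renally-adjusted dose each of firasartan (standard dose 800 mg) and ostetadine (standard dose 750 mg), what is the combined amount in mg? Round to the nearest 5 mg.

CrCl = (140 − 64) × 100.3 / (72 × 3.4) = 7622.8 / 244.80 ≈ 31.1 mL/min
CrCl ≈ 31 mL/min.
firasartan: 25–39 mL/min → 42% of 800 mg = 336 mg.
ostetadine: 25–44 mL/min → 40% of 750 mg = 300 mg.
Total = 336 + 300 = 636 mg.

635 mg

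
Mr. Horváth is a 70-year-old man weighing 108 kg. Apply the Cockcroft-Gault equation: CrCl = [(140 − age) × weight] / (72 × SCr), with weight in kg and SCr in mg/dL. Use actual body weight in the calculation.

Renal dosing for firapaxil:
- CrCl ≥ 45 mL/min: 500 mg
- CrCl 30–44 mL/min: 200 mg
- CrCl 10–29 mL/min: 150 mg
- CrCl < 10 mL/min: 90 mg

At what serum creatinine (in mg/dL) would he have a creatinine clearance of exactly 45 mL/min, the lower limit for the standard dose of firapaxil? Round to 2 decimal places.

Standard dose requires CrCl ≥ 45 mL/min.
Set (140 − 70) × 108 / (72 × SCr) = 45
SCr = (140 − 70) × 108 / (72 × 45) = 2.333 mg/dL

2.33 mg/dL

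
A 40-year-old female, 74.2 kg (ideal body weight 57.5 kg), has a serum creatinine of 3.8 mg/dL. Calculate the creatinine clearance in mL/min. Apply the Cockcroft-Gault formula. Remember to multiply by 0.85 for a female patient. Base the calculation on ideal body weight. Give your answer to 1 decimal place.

CrCl = (140 − 40) × 57.5 / (72 × 3.8) × 0.85 = 5750.0 / 273.60 × 0.85 ≈ 17.9 mL/min

17.9 mL/min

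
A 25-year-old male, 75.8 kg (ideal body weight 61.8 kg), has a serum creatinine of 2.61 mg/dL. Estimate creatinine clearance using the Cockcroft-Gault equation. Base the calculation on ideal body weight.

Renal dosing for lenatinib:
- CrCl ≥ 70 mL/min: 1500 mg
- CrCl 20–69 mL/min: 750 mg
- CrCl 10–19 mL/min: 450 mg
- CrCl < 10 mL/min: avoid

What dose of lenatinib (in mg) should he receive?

750 mg

CrCl = (140 − 25) × 61.8 / (72 × 2.61) = 7107.0 / 187.92 ≈ 37.8 mL/min
CrCl ≈ 38 mL/min → bracket 20–69 mL/min.
Dose for this bracket: 750 mg.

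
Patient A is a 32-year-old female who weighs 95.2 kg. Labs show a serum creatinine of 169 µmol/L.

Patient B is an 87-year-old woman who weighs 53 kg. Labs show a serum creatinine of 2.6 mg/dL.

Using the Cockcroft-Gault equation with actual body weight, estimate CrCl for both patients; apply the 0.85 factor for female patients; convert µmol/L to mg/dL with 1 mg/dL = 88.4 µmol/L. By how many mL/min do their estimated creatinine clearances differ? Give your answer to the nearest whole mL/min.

Patient A: SCr = 169 / 88.4 = 1.912 mg/dL
Patient A: CrCl = (140 − 32) × 95.2 / (72 × 1.912) × 0.85 = 10281.6 / 137.66 × 0.85 ≈ 63.5 mL/min
Patient B: CrCl = (140 − 87) × 53 / (72 × 2.6) × 0.85 = 2809.0 / 187.20 × 0.85 ≈ 12.8 mL/min
|63.5 − 12.8| = 50.7 mL/min

51 mL/min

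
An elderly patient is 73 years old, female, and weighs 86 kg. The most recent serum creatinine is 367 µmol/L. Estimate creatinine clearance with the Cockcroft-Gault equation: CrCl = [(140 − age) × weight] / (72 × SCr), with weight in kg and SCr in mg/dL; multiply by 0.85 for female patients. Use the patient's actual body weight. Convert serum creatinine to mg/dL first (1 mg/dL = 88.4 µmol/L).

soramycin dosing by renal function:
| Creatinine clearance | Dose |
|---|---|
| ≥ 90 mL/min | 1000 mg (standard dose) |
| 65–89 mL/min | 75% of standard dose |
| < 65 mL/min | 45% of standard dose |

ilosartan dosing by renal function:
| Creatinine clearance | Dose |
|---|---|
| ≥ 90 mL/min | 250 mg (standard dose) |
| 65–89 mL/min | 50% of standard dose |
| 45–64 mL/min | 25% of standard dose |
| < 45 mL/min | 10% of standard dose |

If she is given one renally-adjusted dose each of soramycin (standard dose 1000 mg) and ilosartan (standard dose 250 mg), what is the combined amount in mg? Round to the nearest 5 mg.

SCr = 367 / 88.4 = 4.152 mg/dL
CrCl = (140 − 73) × 86 / (72 × 4.152) × 0.85 = 5762.0 / 298.94 × 0.85 ≈ 16.4 mL/min
CrCl ≈ 16 mL/min.
soramycin: < 65 mL/min → 45% of 1000 mg = 450 mg.
ilosartan: < 45 mL/min → 10% of 250 mg = 25 mg.
Total = 450 + 25 = 475 mg.

475 mg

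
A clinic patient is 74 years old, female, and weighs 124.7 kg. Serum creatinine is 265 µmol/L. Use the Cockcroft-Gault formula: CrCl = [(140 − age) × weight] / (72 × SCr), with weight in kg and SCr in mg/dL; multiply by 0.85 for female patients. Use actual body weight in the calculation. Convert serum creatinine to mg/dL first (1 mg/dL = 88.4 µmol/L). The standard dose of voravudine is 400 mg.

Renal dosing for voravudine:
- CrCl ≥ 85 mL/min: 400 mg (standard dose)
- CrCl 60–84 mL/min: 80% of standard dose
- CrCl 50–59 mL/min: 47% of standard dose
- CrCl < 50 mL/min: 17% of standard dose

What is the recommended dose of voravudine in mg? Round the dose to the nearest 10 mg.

SCr = 265 / 88.4 = 2.998 mg/dL
CrCl = (140 − 74) × 124.7 / (72 × 2.998) × 0.85 = 8230.2 / 215.86 × 0.85 ≈ 32.4 mL/min
CrCl ≈ 32 mL/min → bracket < 50 mL/min.
17% of 400 mg = 68 mg → 70 mg

70 mg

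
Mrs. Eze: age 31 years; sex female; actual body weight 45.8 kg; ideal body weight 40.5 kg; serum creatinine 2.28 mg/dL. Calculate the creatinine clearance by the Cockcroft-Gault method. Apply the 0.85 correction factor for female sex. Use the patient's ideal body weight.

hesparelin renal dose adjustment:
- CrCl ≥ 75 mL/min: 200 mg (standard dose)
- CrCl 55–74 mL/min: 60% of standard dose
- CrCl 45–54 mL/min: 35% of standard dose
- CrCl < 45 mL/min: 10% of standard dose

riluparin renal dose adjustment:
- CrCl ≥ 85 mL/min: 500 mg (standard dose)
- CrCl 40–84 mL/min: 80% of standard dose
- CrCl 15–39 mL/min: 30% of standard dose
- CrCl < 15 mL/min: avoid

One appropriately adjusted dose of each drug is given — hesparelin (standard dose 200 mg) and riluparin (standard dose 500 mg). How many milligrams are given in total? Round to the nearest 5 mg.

CrCl = (140 − 31) × 40.5 / (72 × 2.28) × 0.85 = 4414.5 / 164.16 × 0.85 ≈ 22.9 mL/min
CrCl ≈ 23 mL/min.
hesparelin: < 45 mL/min → 10% of 200 mg = 20 mg.
riluparin: 15–39 mL/min → 30% of 500 mg = 150 mg.
Total = 20 + 150 = 170 mg.

170 mg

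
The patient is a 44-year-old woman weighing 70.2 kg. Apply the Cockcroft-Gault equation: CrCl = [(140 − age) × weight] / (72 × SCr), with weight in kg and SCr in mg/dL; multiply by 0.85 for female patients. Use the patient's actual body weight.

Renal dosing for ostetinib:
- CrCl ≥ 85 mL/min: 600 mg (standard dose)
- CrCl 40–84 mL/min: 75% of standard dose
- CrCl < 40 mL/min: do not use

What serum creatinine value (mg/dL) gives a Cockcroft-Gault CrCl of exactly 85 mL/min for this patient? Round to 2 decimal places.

Standard dose requires CrCl ≥ 85 mL/min.
Set (140 − 44) × 70.2 × 0.85 / (72 × SCr) = 85
SCr = (140 − 44) × 70.2 × 0.85 / (72 × 85) = 0.936 mg/dL

0.94 mg/dL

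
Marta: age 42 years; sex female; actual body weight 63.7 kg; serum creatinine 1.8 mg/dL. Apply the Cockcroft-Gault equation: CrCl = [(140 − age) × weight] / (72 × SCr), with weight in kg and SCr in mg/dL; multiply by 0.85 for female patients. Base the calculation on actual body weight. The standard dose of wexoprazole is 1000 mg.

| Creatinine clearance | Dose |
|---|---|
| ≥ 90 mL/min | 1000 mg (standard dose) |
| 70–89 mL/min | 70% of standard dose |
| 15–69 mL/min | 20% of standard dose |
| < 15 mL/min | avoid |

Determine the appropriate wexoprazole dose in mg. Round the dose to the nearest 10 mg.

200 mg

CrCl = (140 − 42) × 63.7 / (72 × 1.8) × 0.85 = 6242.6 / 129.60 × 0.85 ≈ 40.9 mL/min
CrCl ≈ 41 mL/min → bracket 15–69 mL/min.
20% of 1000 mg = 200 mg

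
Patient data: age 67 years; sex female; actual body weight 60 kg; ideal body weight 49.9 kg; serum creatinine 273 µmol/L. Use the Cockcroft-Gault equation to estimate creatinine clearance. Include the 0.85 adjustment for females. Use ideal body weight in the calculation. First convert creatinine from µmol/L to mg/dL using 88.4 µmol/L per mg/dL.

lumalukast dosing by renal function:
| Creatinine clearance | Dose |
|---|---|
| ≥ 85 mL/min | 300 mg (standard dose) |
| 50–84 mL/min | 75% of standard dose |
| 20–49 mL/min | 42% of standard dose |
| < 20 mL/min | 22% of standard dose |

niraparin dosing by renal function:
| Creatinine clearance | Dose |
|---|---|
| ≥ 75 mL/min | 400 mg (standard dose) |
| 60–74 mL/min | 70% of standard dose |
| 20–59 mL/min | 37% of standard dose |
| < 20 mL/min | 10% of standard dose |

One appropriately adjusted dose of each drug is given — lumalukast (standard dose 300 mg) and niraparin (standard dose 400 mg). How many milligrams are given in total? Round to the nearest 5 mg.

105 mg

SCr = 273 / 88.4 = 3.088 mg/dL
CrCl = (140 − 67) × 49.9 / (72 × 3.088) × 0.85 = 3642.7 / 222.34 × 0.85 ≈ 13.9 mL/min
CrCl ≈ 14 mL/min.
lumalukast: < 20 mL/min → 22% of 300 mg = 66 mg.
niraparin: < 20 mL/min → 10% of 400 mg = 40 mg.
Total = 66 + 40 = 106 mg.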